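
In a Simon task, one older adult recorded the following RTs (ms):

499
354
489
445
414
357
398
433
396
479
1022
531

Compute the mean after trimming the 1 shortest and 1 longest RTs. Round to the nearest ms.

Sorted: 354, 357, 396, 398, 414, 433, 445, 479, 489, 499, 531, 1022
Drop lowest 1 (354) and highest 1 (1022)
Remaining (n=10): Σ = 4441, mean = 4441/10 = 444.100

444 ms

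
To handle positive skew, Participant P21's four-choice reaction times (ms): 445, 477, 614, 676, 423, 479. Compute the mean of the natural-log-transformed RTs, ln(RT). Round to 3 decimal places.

ln(RT): 6.0981, 6.1675, 6.4200, 6.5162, 6.0474, 6.1717
Σ ln(RT) = 37.4209
Mean = 37.4209/6 = 6.23681

6.237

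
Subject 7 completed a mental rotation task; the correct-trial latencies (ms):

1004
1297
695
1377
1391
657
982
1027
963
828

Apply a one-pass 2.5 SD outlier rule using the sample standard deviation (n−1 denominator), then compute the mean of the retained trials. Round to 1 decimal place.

n = 10, ΣRT = 10221, M = 1022.100
Σ(x−M)² = 621030.90; s = √(621030.90/9) = 262.685
Cutoffs: 1022.100 ± 2.5·262.685 → [365.4, 1678.8]
No RTs fall outside the cutoffs; all 10 retained. Mean = 10221/10 = 1022.100

1022.1 ms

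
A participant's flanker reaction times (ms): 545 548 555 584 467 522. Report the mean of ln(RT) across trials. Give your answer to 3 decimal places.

6.283

ln(RT): 6.3008, 6.3063, 6.3190, 6.3699, 6.1463, 6.2577
Σ ln(RT) = 37.6999
Mean = 37.6999/6 = 6.28332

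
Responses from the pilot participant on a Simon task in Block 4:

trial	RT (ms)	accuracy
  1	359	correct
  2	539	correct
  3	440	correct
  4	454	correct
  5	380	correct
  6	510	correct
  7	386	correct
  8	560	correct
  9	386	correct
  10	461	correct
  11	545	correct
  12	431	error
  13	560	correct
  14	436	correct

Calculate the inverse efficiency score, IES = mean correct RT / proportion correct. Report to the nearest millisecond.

Correct trials (n=13): 359, 539, 440, 454, 380, 510, 386, 560, 386, 461, 545, 560, 436
Mean correct RT = 6016/13 = 462.7692 ms
Proportion correct = 13/14
IES = 462.7692 / (13/14) = 498.367 ms

498 ms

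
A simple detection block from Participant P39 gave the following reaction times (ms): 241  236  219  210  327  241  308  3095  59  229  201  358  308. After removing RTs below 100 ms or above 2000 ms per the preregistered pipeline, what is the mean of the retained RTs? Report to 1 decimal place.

261.6 ms

Excluded: 59, 3095
Retained (n=11): Σ = 2878
Mean = 2878/11 = 261.6364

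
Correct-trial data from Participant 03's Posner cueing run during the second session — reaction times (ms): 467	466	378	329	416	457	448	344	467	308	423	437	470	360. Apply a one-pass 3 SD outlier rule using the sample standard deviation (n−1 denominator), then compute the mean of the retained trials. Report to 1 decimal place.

412.1 ms

n = 14, ΣRT = 5770, M = 412.143
Σ(x−M)² = 42601.71; s = √(42601.71/13) = 57.246
Cutoffs: 412.143 ± 3·57.246 → [240.4, 583.9]
No RTs fall outside the cutoffs; all 14 retained. Mean = 5770/14 = 412.143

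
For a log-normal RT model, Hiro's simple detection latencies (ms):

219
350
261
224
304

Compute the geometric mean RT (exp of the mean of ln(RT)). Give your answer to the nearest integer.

267 ms

ln(RT): 5.3891, 5.8579, 5.5645, 5.4116, 5.7170
Mean ln(RT) = 27.9402/5 = 5.58804
Geometric mean = exp(5.58804) = 267.21 ms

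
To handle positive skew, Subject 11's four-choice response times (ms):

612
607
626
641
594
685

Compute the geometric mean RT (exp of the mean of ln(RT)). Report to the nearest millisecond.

ln(RT): 6.4167, 6.4085, 6.4394, 6.4630, 6.3869, 6.5294
Mean ln(RT) = 38.6439/6 = 6.44066
Geometric mean = exp(6.44066) = 626.82 ms

627 ms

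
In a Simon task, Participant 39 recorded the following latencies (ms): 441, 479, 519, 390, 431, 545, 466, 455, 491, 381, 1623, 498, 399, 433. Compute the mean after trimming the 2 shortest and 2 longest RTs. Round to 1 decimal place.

461.2 ms

Sorted: 381, 390, 399, 431, 433, 441, 455, 466, 479, 491, 498, 519, 545, 1623
Drop lowest 2 (381, 390) and highest 2 (545, 1623)
Remaining (n=10): Σ = 4612, mean = 4612/10 = 461.200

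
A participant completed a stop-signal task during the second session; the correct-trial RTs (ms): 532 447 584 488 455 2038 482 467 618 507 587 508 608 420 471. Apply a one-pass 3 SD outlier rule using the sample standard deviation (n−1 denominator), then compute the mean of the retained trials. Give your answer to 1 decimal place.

512.4 ms

n = 15, ΣRT = 9212, M = 614.133
Σ(x−M)² = 2225029.73; s = √(2225029.73/14) = 398.661
Cutoffs: 614.133 ± 3·398.661 → [-581.9, 1810.1]
Outside: 2038 → excluded.
Retained (n=14): Σ = 7174, mean = 7174/14 = 512.429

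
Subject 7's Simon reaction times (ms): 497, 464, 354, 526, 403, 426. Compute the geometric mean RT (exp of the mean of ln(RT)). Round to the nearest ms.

ln(RT): 6.2086, 6.1399, 5.8693, 6.2653, 5.9989, 6.0544
Mean ln(RT) = 36.5364/6 = 6.08941
Geometric mean = exp(6.08941) = 441.16 ms

441 ms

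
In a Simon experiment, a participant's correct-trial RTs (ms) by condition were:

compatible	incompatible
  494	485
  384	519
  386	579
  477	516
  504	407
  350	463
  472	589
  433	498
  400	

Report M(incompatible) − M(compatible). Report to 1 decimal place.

M(compatible) = 3900/9 = 433.333
M(incompatible) = 4056/8 = 507.000
Difference = 507.000 − 433.333 = 73.667 ms

73.7 ms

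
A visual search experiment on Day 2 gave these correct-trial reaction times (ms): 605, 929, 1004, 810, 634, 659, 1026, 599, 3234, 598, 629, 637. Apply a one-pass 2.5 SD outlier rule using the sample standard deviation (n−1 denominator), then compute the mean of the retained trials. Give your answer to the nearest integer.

n = 12, ΣRT = 11364, M = 947.000
Σ(x−M)² = 5996958.00; s = √(5996958.00/11) = 738.362
Cutoffs: 947.000 ± 2.5·738.362 → [-898.9, 2792.9]
Outside: 3234 → excluded.
Retained (n=11): Σ = 8130, mean = 8130/11 = 739.091

739 ms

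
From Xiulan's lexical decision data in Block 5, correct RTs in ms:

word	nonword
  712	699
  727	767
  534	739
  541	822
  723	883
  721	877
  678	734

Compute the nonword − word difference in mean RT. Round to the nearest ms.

126 ms

M(word) = 4636/7 = 662.286
M(nonword) = 5521/7 = 788.714
Difference = 788.714 − 662.286 = 126.429 ms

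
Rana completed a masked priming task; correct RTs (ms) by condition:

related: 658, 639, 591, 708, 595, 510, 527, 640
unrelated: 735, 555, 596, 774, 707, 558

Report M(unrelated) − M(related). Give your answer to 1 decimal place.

M(related) = 4868/8 = 608.500
M(unrelated) = 3925/6 = 654.167
Difference = 654.167 − 608.500 = 45.667 ms

45.7 ms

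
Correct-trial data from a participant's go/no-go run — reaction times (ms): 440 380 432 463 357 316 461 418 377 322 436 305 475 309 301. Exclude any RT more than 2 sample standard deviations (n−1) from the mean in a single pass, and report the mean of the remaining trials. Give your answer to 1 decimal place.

386.1 ms

n = 15, ΣRT = 5792, M = 386.133
Σ(x−M)² = 57699.73; s = √(57699.73/14) = 64.198
Cutoffs: 386.133 ± 2·64.198 → [257.7, 514.5]
No RTs fall outside the cutoffs; all 15 retained. Mean = 5792/15 = 386.133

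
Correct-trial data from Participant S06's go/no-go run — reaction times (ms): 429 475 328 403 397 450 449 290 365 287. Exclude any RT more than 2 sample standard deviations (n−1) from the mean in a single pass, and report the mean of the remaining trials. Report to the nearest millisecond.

n = 10, ΣRT = 3873, M = 387.300
Σ(x−M)² = 41050.10; s = √(41050.10/9) = 67.536
Cutoffs: 387.300 ± 2·67.536 → [252.2, 522.4]
No RTs fall outside the cutoffs; all 10 retained. Mean = 3873/10 = 387.300

387 ms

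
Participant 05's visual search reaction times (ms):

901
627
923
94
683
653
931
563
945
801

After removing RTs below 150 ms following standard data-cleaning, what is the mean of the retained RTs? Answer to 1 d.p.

Excluded: 94
Retained (n=9): Σ = 7027
Mean = 7027/9 = 780.7778

780.8 ms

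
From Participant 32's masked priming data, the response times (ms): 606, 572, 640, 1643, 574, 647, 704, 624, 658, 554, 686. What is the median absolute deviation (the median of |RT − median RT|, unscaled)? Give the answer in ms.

Sorted: 554, 572, 574, 606, 624, 640, 647, 658, 686, 704, 1643 → median = 640
|x − 640|: 34, 68, 0, 1003, 66, 7, 64, 16, 18, 86, 46
Sorted deviations: 0, 7, 16, 18, 34, 46, 64, 66, 68, 86, 1003 → MAD = 46

46 ms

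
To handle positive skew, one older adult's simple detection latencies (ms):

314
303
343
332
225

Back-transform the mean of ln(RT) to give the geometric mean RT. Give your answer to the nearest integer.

300 ms

ln(RT): 5.7494, 5.7137, 5.8377, 5.8051, 5.4161
Mean ln(RT) = 28.5221/5 = 5.70442
Geometric mean = exp(5.70442) = 300.19 ms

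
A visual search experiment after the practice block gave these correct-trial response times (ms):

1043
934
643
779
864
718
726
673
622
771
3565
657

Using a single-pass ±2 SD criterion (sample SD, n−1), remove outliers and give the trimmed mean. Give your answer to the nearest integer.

n = 12, ΣRT = 11995, M = 999.583
Σ(x−M)² = 7354716.92; s = √(7354716.92/11) = 817.686
Cutoffs: 999.583 ± 2·817.686 → [-635.8, 2635.0]
Outside: 3565 → excluded.
Retained (n=11): Σ = 8430, mean = 8430/11 = 766.364

766 ms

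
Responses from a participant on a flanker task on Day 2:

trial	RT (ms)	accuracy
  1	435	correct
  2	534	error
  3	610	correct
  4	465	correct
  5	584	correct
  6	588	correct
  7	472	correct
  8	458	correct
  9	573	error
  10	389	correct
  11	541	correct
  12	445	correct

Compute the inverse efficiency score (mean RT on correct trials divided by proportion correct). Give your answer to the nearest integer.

Correct trials (n=10): 435, 610, 465, 584, 588, 472, 458, 389, 541, 445
Mean correct RT = 4987/10 = 498.7000 ms
Proportion correct = 10/12
IES = 498.7000 / (10/12) = 598.440 ms

598 ms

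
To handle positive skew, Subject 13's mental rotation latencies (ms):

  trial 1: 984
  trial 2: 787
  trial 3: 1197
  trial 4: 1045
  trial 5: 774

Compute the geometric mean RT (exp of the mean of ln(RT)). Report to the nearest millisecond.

ln(RT): 6.8916, 6.6682, 7.0876, 6.9518, 6.6516
Mean ln(RT) = 34.2508/5 = 6.85015
Geometric mean = exp(6.85015) = 944.03 ms

944 ms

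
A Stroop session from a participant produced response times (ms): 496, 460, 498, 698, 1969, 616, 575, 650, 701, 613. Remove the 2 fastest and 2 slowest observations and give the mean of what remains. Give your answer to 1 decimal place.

Sorted: 460, 496, 498, 575, 613, 616, 650, 698, 701, 1969
Drop lowest 2 (460, 496) and highest 2 (701, 1969)
Remaining (n=6): Σ = 3650, mean = 3650/6 = 608.333

608.3 ms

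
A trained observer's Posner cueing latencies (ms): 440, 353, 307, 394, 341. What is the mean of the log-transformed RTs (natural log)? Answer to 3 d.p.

ln(RT): 6.0868, 5.8665, 5.7268, 5.9764, 5.8319
Σ ln(RT) = 29.4883
Mean = 29.4883/5 = 5.89766

5.898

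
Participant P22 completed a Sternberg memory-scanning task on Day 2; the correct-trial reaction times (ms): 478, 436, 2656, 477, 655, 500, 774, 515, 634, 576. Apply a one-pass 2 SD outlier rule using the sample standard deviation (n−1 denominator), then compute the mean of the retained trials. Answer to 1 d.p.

n = 10, ΣRT = 7701, M = 770.100
Σ(x−M)² = 4046962.90; s = √(4046962.90/9) = 670.569
Cutoffs: 770.100 ± 2·670.569 → [-571.0, 2111.2]
Outside: 2656 → excluded.
Retained (n=9): Σ = 5045, mean = 5045/9 = 560.556

560.6 ms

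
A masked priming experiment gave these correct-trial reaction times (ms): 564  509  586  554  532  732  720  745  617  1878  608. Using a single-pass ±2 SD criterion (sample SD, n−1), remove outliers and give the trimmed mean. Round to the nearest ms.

n = 11, ΣRT = 8045, M = 731.364
Σ(x−M)² = 1513178.55; s = √(1513178.55/10) = 388.996
Cutoffs: 731.364 ± 2·388.996 → [-46.6, 1509.4]
Outside: 1878 → excluded.
Retained (n=10): Σ = 6167, mean = 6167/10 = 616.700

617 ms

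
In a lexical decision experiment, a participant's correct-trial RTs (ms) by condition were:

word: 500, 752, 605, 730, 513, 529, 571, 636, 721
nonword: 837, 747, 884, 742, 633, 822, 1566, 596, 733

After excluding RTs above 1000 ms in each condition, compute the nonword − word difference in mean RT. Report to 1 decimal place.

131.8 ms

nonword: exclude 1566
M(word) = 5557/9 = 617.444
M(nonword) = 5994/8 = 749.250
Difference = 749.250 − 617.444 = 131.806 ms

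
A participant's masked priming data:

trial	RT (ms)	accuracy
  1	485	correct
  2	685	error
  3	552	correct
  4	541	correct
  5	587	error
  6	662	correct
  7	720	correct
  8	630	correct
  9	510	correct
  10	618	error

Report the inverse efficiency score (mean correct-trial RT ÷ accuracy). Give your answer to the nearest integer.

837 ms

Correct trials (n=7): 485, 552, 541, 662, 720, 630, 510
Mean correct RT = 4100/7 = 585.7143 ms
Proportion correct = 7/10
IES = 585.7143 / (7/10) = 836.735 ms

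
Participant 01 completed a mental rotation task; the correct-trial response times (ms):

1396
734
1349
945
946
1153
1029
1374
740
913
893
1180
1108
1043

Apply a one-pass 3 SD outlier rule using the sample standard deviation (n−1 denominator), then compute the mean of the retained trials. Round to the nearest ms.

n = 14, ΣRT = 14803, M = 1057.357
Σ(x−M)² = 605913.21; s = √(605913.21/13) = 215.891
Cutoffs: 1057.357 ± 3·215.891 → [409.7, 1705.0]
No RTs fall outside the cutoffs; all 14 retained. Mean = 14803/14 = 1057.357

1057 ms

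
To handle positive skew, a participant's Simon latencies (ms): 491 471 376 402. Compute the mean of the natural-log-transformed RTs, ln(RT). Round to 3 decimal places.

ln(RT): 6.1964, 6.1549, 5.9296, 5.9965
Σ ln(RT) = 24.2773
Mean = 24.2773/4 = 6.06934

6.069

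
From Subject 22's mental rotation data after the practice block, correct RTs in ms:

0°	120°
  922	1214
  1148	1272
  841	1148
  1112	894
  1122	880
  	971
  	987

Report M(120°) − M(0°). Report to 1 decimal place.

23.3 ms

M(0°) = 5145/5 = 1029.000
M(120°) = 7366/7 = 1052.286
Difference = 1052.286 − 1029.000 = 23.286 ms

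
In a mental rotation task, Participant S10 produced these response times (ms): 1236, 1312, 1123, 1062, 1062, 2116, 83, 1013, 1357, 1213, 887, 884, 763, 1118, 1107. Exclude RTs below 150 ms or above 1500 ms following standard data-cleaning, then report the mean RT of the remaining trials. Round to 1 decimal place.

Excluded: 83, 2116
Retained (n=13): Σ = 14137
Mean = 14137/13 = 1087.4615

1087.5 ms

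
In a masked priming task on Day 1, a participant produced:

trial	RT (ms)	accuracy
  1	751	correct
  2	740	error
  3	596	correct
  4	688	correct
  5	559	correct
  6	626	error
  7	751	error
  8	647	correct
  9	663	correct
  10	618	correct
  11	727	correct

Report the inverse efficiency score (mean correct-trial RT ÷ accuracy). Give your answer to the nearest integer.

Correct trials (n=8): 751, 596, 688, 559, 647, 663, 618, 727
Mean correct RT = 5249/8 = 656.1250 ms
Proportion correct = 8/11
IES = 656.1250 / (8/11) = 902.172 ms

902 ms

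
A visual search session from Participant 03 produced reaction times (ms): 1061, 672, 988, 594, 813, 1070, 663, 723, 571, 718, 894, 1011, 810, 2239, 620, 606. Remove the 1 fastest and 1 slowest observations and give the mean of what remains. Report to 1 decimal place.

Sorted: 571, 594, 606, 620, 663, 672, 718, 723, 810, 813, 894, 988, 1011, 1061, 1070, 2239
Drop lowest 1 (571) and highest 1 (2239)
Remaining (n=14): Σ = 11243, mean = 11243/14 = 803.071

803.1 ms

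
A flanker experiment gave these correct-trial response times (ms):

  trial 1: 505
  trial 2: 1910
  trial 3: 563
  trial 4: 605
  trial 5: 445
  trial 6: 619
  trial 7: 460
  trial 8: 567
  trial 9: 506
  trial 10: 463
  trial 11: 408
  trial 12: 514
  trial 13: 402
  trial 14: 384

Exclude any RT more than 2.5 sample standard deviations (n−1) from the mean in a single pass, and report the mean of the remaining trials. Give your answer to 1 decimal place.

n = 14, ΣRT = 8351, M = 596.500
Σ(x−M)² = 1929147.50; s = √(1929147.50/13) = 385.222
Cutoffs: 596.500 ± 2.5·385.222 → [-366.6, 1559.6]
Outside: 1910 → excluded.
Retained (n=13): Σ = 6441, mean = 6441/13 = 495.462

495.5 ms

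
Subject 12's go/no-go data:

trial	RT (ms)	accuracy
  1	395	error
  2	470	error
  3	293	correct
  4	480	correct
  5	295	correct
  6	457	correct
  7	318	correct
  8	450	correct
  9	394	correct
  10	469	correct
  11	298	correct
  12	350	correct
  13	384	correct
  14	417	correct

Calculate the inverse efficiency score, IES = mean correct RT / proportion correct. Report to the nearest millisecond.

448 ms

Correct trials (n=12): 293, 480, 295, 457, 318, 450, 394, 469, 298, 350, 384, 417
Mean correct RT = 4605/12 = 383.7500 ms
Proportion correct = 12/14
IES = 383.7500 / (12/14) = 447.708 ms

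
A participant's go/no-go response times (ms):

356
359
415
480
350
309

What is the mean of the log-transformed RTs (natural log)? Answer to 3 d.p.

ln(RT): 5.8749, 5.8833, 6.0283, 6.1738, 5.8579, 5.7333
Σ ln(RT) = 35.5516
Mean = 35.5516/6 = 5.92527

5.925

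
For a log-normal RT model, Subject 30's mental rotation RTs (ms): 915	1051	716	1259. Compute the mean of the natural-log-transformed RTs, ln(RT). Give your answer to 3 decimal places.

6.872

ln(RT): 6.8189, 6.9575, 6.5737, 7.1381
Σ ln(RT) = 27.4882
Mean = 27.4882/4 = 6.87204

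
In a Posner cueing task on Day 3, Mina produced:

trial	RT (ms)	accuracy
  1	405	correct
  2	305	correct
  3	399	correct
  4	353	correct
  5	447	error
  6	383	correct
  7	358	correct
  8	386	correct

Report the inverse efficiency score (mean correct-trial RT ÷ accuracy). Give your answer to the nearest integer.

423 ms

Correct trials (n=7): 405, 305, 399, 353, 383, 358, 386
Mean correct RT = 2589/7 = 369.8571 ms
Proportion correct = 7/8
IES = 369.8571 / (7/8) = 422.694 ms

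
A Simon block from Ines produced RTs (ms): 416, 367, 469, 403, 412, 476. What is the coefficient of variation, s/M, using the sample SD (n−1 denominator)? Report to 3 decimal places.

n = 6, Σ = 2543, M = 423.8333
Σ(x−M)² = 8626.833; s = √(8626.833/5) = 41.5375
CV = 41.5375 / 423.8333 = 0.09800

0.098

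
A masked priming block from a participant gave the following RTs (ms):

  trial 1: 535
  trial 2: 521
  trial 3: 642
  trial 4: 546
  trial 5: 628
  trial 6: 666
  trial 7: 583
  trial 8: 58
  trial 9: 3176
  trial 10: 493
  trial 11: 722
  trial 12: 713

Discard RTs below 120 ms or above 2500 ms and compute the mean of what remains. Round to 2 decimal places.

604.90 ms

Excluded: 58, 3176
Retained (n=10): Σ = 6049
Mean = 6049/10 = 604.9000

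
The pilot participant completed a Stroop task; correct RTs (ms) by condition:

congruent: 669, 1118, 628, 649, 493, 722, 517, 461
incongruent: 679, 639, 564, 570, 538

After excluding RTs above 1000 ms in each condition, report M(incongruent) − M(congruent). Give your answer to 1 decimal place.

6.7 ms

congruent: exclude 1118
M(congruent) = 4139/7 = 591.286
M(incongruent) = 2990/5 = 598.000
Difference = 598.000 − 591.286 = 6.714 ms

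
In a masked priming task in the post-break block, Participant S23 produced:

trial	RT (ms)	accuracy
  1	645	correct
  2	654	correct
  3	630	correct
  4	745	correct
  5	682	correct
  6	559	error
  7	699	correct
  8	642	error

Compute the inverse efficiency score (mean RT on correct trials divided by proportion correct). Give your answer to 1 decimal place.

901.1 ms

Correct trials (n=6): 645, 654, 630, 745, 682, 699
Mean correct RT = 4055/6 = 675.8333 ms
Proportion correct = 6/8
IES = 675.8333 / (6/8) = 901.111 ms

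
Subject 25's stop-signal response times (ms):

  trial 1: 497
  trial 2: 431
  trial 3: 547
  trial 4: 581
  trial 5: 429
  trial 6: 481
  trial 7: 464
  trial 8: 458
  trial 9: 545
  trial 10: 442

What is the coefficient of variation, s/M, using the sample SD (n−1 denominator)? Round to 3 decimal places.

n = 10, Σ = 4875, M = 487.5000
Σ(x−M)² = 25828.500; s = √(25828.500/9) = 53.5708
CV = 53.5708 / 487.5000 = 0.10989

0.110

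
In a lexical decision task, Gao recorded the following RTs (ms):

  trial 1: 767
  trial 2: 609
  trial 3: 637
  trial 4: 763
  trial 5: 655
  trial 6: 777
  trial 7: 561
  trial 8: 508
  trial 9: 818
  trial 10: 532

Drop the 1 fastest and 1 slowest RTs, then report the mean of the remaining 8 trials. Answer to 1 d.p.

Sorted: 508, 532, 561, 609, 637, 655, 763, 767, 777, 818
Drop lowest 1 (508) and highest 1 (818)
Remaining (n=8): Σ = 5301, mean = 5301/8 = 662.625

662.6 ms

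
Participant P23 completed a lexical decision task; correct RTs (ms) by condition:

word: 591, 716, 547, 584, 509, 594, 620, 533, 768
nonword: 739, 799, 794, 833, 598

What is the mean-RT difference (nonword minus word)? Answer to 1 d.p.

145.7 ms

M(word) = 5462/9 = 606.889
M(nonword) = 3763/5 = 752.600
Difference = 752.600 − 606.889 = 145.711 ms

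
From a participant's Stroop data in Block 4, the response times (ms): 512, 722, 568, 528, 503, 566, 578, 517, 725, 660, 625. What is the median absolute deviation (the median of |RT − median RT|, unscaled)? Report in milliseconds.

56 ms

Sorted: 503, 512, 517, 528, 566, 568, 578, 625, 660, 722, 725 → median = 568
|x − 568|: 56, 154, 0, 40, 65, 2, 10, 51, 157, 92, 57
Sorted deviations: 0, 2, 10, 40, 51, 56, 57, 65, 92, 154, 157 → MAD = 56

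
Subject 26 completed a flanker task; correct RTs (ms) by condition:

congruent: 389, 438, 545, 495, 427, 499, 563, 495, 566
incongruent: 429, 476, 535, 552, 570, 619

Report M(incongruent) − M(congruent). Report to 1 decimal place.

M(congruent) = 4417/9 = 490.778
M(incongruent) = 3181/6 = 530.167
Difference = 530.167 − 490.778 = 39.389 ms

39.4 ms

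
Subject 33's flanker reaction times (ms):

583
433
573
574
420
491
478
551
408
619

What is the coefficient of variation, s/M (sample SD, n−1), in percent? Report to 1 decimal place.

14.9%

n = 10, Σ = 5130, M = 513.0000
Σ(x−M)² = 52684.000; s = √(52684.000/9) = 76.5100
CV = 76.5100 / 513.0000 = 0.14914 = 14.914%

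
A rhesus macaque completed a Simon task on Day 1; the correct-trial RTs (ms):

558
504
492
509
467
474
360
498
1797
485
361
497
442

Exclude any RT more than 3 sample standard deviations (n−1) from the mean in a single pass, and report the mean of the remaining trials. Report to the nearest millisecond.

n = 13, ΣRT = 7444, M = 572.615
Σ(x−M)² = 1661473.08; s = √(1661473.08/12) = 372.097
Cutoffs: 572.615 ± 3·372.097 → [-543.7, 1688.9]
Outside: 1797 → excluded.
Retained (n=12): Σ = 5647, mean = 5647/12 = 470.583

471 ms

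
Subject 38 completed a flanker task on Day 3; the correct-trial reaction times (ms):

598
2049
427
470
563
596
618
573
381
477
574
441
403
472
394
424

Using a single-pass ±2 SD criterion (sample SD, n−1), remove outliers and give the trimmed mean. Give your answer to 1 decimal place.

494.1 ms

n = 16, ΣRT = 9460, M = 591.250
Σ(x−M)² = 2365299.00; s = √(2365299.00/15) = 397.098
Cutoffs: 591.250 ± 2·397.098 → [-202.9, 1385.4]
Outside: 2049 → excluded.
Retained (n=15): Σ = 7411, mean = 7411/15 = 494.067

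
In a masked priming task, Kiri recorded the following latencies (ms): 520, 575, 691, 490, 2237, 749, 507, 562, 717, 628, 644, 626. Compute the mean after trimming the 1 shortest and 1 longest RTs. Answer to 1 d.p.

Sorted: 490, 507, 520, 562, 575, 626, 628, 644, 691, 717, 749, 2237
Drop lowest 1 (490) and highest 1 (2237)
Remaining (n=10): Σ = 6219, mean = 6219/10 = 621.900

621.9 ms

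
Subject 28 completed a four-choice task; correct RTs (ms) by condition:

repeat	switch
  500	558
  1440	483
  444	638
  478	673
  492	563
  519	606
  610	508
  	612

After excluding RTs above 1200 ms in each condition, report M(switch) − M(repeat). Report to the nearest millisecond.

73 ms

repeat: exclude 1440
M(repeat) = 3043/6 = 507.167
M(switch) = 4641/8 = 580.125
Difference = 580.125 − 507.167 = 72.958 ms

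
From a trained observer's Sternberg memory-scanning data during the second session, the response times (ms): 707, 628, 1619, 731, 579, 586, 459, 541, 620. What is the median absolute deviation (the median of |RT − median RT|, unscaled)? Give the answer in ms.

79 ms

Sorted: 459, 541, 579, 586, 620, 628, 707, 731, 1619 → median = 620
|x − 620|: 87, 8, 999, 111, 41, 34, 161, 79, 0
Sorted deviations: 0, 8, 34, 41, 79, 87, 111, 161, 999 → MAD = 79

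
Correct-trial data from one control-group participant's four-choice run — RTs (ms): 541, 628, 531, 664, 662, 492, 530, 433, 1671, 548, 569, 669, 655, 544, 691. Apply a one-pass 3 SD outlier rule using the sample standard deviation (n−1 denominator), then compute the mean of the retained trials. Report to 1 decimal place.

n = 15, ΣRT = 9828, M = 655.200
Σ(x−M)² = 1185622.40; s = √(1185622.40/14) = 291.011
Cutoffs: 655.200 ± 3·291.011 → [-217.8, 1528.2]
Outside: 1671 → excluded.
Retained (n=14): Σ = 8157, mean = 8157/14 = 582.643

582.6 ms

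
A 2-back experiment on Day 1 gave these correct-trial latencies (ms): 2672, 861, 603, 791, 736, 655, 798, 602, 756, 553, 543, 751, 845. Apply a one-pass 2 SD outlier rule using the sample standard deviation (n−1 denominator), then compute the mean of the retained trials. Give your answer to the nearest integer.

708 ms

n = 13, ΣRT = 11166, M = 858.923
Σ(x−M)² = 3699608.92; s = √(3699608.92/12) = 555.248
Cutoffs: 858.923 ± 2·555.248 → [-251.6, 1969.4]
Outside: 2672 → excluded.
Retained (n=12): Σ = 8494, mean = 8494/12 = 707.833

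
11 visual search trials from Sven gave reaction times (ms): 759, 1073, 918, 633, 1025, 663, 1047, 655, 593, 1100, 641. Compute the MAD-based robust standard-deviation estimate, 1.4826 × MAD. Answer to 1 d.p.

235.7 ms

Sorted: 593, 633, 641, 655, 663, 759, 918, 1025, 1047, 1073, 1100 → median = 759
|x − 759| sorted: 0, 96, 104, 118, 126, 159, 166, 266, 288, 314, 341 → MAD = 159
Robust SD ≈ 1.4826 × 159 = 235.733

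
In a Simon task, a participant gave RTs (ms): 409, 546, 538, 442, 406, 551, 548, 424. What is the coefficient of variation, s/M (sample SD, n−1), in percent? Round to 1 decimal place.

14.1%

n = 8, Σ = 3864, M = 483.0000
Σ(x−M)² = 32410.000; s = √(32410.000/7) = 68.0441
CV = 68.0441 / 483.0000 = 0.14088 = 14.088%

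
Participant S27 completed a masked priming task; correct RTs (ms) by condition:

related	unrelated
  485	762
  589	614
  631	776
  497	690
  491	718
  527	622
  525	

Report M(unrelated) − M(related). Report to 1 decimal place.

162.0 ms

M(related) = 3745/7 = 535.000
M(unrelated) = 4182/6 = 697.000
Difference = 697.000 − 535.000 = 162.000 ms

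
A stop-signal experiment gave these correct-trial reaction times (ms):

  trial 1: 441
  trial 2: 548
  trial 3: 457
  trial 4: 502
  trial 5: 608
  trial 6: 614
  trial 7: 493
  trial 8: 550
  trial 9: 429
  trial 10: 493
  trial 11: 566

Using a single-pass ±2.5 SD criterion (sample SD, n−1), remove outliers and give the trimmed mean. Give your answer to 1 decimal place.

518.3 ms

n = 11, ΣRT = 5701, M = 518.273
Σ(x−M)² = 40620.18; s = √(40620.18/10) = 63.734
Cutoffs: 518.273 ± 2.5·63.734 → [358.9, 677.6]
No RTs fall outside the cutoffs; all 11 retained. Mean = 5701/11 = 518.273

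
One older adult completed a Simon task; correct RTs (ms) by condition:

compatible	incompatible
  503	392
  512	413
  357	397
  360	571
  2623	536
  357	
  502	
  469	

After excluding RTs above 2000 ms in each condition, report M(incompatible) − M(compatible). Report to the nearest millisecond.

25 ms

compatible: exclude 2623
M(compatible) = 3060/7 = 437.143
M(incompatible) = 2309/5 = 461.800
Difference = 461.800 − 437.143 = 24.657 ms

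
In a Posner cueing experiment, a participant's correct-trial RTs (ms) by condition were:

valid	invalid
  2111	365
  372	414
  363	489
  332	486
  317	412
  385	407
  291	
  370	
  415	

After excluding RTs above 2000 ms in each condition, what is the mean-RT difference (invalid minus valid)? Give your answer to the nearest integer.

73 ms

valid: exclude 2111
M(valid) = 2845/8 = 355.625
M(invalid) = 2573/6 = 428.833
Difference = 428.833 − 355.625 = 73.208 ms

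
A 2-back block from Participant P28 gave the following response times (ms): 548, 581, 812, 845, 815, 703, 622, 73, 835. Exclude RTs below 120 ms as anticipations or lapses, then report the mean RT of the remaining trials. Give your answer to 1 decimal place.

Excluded: 73
Retained (n=8): Σ = 5761
Mean = 5761/8 = 720.1250

720.1 ms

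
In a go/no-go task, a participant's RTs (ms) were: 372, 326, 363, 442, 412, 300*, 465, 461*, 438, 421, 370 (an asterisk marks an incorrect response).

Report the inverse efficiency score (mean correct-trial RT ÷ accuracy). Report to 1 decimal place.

Correct trials (n=9): 372, 326, 363, 442, 412, 465, 438, 421, 370
Mean correct RT = 3609/9 = 401.0000 ms
Proportion correct = 9/11
IES = 401.0000 / (9/11) = 490.111 ms

490.1 ms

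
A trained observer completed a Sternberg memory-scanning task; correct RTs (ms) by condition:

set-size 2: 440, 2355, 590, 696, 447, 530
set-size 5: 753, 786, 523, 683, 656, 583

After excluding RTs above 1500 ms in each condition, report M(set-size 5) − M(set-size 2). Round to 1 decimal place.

123.4 ms

set-size 2: exclude 2355
M(set-size 2) = 2703/5 = 540.600
M(set-size 5) = 3984/6 = 664.000
Difference = 664.000 − 540.600 = 123.400 ms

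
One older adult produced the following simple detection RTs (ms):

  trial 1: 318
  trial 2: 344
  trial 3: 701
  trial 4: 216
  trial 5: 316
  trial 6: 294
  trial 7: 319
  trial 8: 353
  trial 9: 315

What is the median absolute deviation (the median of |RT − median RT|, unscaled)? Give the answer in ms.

24 ms

Sorted: 216, 294, 315, 316, 318, 319, 344, 353, 701 → median = 318
|x − 318|: 0, 26, 383, 102, 2, 24, 1, 35, 3
Sorted deviations: 0, 1, 2, 3, 24, 26, 35, 102, 383 → MAD = 24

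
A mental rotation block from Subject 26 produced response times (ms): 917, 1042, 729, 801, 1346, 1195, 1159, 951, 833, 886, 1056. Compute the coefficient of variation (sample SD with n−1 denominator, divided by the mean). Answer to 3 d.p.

n = 11, Σ = 10915, M = 992.2727
Σ(x−M)² = 350482.182; s = √(350482.182/10) = 187.2117
CV = 187.2117 / 992.2727 = 0.18867

0.189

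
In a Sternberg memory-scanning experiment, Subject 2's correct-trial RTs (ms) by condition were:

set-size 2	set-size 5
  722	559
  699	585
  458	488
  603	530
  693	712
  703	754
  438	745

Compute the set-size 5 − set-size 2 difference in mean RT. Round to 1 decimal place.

M(set-size 2) = 4316/7 = 616.571
M(set-size 5) = 4373/7 = 624.714
Difference = 624.714 − 616.571 = 8.143 ms

8.1 ms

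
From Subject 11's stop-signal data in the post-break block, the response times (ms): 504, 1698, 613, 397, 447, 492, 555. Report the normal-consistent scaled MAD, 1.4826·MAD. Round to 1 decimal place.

Sorted: 397, 447, 492, 504, 555, 613, 1698 → median = 504
|x − 504| sorted: 0, 12, 51, 57, 107, 109, 1194 → MAD = 57
Robust SD ≈ 1.4826 × 57 = 84.508

84.5 ms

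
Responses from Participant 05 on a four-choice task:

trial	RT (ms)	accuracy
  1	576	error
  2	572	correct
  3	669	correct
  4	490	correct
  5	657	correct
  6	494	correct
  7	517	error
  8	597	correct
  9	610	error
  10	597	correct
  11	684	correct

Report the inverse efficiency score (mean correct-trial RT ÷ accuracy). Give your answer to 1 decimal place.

818.1 ms

Correct trials (n=8): 572, 669, 490, 657, 494, 597, 597, 684
Mean correct RT = 4760/8 = 595.0000 ms
Proportion correct = 8/11
IES = 595.0000 / (8/11) = 818.125 ms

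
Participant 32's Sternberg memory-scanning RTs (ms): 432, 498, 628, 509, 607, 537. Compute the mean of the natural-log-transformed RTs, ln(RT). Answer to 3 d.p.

ln(RT): 6.0684, 6.2106, 6.4425, 6.2324, 6.4085, 6.2860
Σ ln(RT) = 37.6485
Mean = 37.6485/6 = 6.27476

6.275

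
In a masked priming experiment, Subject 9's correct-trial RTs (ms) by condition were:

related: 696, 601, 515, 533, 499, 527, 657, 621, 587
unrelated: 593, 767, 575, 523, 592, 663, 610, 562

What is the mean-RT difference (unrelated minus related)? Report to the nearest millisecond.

M(related) = 5236/9 = 581.778
M(unrelated) = 4885/8 = 610.625
Difference = 610.625 − 581.778 = 28.847 ms

29 ms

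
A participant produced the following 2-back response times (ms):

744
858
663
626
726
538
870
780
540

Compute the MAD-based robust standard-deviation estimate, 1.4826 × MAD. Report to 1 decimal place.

Sorted: 538, 540, 626, 663, 726, 744, 780, 858, 870 → median = 726
|x − 726| sorted: 0, 18, 54, 63, 100, 132, 144, 186, 188 → MAD = 100
Robust SD ≈ 1.4826 × 100 = 148.260

148.3 ms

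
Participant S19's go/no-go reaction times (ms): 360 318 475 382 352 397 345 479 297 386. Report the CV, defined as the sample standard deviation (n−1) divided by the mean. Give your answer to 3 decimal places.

0.158

n = 10, Σ = 3791, M = 379.1000
Σ(x−M)² = 32288.900; s = √(32288.900/9) = 59.8970
CV = 59.8970 / 379.1000 = 0.15800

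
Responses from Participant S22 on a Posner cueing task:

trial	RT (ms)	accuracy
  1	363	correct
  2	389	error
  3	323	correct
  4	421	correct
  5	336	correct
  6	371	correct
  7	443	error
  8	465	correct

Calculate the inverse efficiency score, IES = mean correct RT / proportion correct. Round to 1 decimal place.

506.4 ms

Correct trials (n=6): 363, 323, 421, 336, 371, 465
Mean correct RT = 2279/6 = 379.8333 ms
Proportion correct = 6/8
IES = 379.8333 / (6/8) = 506.444 ms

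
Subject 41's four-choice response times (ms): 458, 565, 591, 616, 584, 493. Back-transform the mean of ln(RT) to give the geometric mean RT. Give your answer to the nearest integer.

548 ms

ln(RT): 6.1269, 6.3368, 6.3818, 6.4232, 6.3699, 6.2005
Mean ln(RT) = 37.8392/6 = 6.30653
Geometric mean = exp(6.30653) = 548.14 ms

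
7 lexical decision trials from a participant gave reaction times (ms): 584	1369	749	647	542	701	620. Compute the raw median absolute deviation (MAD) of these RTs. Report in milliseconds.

Sorted: 542, 584, 620, 647, 701, 749, 1369 → median = 647
|x − 647|: 63, 722, 102, 0, 105, 54, 27
Sorted deviations: 0, 27, 54, 63, 102, 105, 722 → MAD = 63

63 ms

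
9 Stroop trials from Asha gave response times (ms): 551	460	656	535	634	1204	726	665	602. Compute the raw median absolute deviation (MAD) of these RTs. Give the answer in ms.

83 ms

Sorted: 460, 535, 551, 602, 634, 656, 665, 726, 1204 → median = 634
|x − 634|: 83, 174, 22, 99, 0, 570, 92, 31, 32
Sorted deviations: 0, 22, 31, 32, 83, 92, 99, 174, 570 → MAD = 83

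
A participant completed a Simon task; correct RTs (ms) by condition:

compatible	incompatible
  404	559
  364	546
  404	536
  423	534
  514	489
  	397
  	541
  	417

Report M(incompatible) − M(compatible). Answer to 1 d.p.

80.6 ms

M(compatible) = 2109/5 = 421.800
M(incompatible) = 4019/8 = 502.375
Difference = 502.375 − 421.800 = 80.575 ms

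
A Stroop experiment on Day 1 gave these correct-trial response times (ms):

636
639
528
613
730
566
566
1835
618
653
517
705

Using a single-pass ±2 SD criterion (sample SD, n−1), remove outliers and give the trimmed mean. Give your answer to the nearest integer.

n = 12, ΣRT = 8606, M = 717.167
Σ(x−M)² = 1408917.67; s = √(1408917.67/11) = 357.887
Cutoffs: 717.167 ± 2·357.887 → [1.4, 1432.9]
Outside: 1835 → excluded.
Retained (n=11): Σ = 6771, mean = 6771/11 = 615.545

616 ms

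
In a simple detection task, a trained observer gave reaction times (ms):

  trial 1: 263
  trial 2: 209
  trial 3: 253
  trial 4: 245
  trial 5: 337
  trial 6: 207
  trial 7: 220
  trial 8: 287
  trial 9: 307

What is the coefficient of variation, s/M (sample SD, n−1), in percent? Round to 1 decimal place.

17.4%

n = 9, Σ = 2328, M = 258.6667
Σ(x−M)² = 16144.000; s = √(16144.000/8) = 44.9222
CV = 44.9222 / 258.6667 = 0.17367 = 17.367%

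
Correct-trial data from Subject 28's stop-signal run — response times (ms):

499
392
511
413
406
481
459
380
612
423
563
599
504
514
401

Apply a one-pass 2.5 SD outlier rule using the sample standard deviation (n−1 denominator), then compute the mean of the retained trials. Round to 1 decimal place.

477.1 ms

n = 15, ΣRT = 7157, M = 477.133
Σ(x−M)² = 79045.73; s = √(79045.73/14) = 75.141
Cutoffs: 477.133 ± 2.5·75.141 → [289.3, 665.0]
No RTs fall outside the cutoffs; all 15 retained. Mean = 7157/15 = 477.133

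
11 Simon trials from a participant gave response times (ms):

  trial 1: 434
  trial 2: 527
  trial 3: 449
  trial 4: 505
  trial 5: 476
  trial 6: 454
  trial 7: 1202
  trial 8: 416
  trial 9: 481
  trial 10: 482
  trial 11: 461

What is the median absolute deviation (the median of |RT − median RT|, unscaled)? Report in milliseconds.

Sorted: 416, 434, 449, 454, 461, 476, 481, 482, 505, 527, 1202 → median = 476
|x − 476|: 42, 51, 27, 29, 0, 22, 726, 60, 5, 6, 15
Sorted deviations: 0, 5, 6, 15, 22, 27, 29, 42, 51, 60, 726 → MAD = 27

27 ms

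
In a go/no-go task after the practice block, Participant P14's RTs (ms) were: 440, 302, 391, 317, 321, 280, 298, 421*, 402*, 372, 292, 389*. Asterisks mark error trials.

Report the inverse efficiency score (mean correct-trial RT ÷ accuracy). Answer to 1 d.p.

Correct trials (n=9): 440, 302, 391, 317, 321, 280, 298, 372, 292
Mean correct RT = 3013/9 = 334.7778 ms
Proportion correct = 9/12
IES = 334.7778 / (9/12) = 446.370 ms

446.4 ms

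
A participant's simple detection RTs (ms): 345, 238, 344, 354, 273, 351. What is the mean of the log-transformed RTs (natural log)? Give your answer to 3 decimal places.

5.749

ln(RT): 5.8435, 5.4723, 5.8406, 5.8693, 5.6095, 5.8608
Σ ln(RT) = 34.4960
Mean = 34.4960/6 = 5.74934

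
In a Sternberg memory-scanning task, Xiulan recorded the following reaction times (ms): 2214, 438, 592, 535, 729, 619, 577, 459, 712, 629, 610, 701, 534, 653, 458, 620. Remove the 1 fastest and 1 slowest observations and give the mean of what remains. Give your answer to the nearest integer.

Sorted: 438, 458, 459, 534, 535, 577, 592, 610, 619, 620, 629, 653, 701, 712, 729, 2214
Drop lowest 1 (438) and highest 1 (2214)
Remaining (n=14): Σ = 8428, mean = 8428/14 = 602.000

602 ms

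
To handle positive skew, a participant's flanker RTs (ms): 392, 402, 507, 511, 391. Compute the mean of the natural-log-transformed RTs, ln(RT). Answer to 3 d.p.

6.080

ln(RT): 5.9713, 5.9965, 6.2285, 6.2364, 5.9687
Σ ln(RT) = 30.4013
Mean = 30.4013/5 = 6.08026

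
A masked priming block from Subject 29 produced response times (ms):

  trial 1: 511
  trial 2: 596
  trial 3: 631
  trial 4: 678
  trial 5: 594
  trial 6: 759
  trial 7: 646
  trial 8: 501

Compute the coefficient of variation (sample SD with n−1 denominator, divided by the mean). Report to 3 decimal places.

n = 8, Σ = 4916, M = 614.5000
Σ(x−M)² = 50534.000; s = √(50534.000/7) = 84.9655
CV = 84.9655 / 614.5000 = 0.13827

0.138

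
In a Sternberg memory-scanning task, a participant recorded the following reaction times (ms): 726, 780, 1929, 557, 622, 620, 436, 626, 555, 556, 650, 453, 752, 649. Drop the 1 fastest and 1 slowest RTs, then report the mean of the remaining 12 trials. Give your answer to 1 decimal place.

Sorted: 436, 453, 555, 556, 557, 620, 622, 626, 649, 650, 726, 752, 780, 1929
Drop lowest 1 (436) and highest 1 (1929)
Remaining (n=12): Σ = 7546, mean = 7546/12 = 628.833

628.8 ms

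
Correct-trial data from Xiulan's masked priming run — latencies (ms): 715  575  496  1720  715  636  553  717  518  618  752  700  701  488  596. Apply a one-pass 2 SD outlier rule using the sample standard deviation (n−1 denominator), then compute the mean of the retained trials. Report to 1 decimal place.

627.1 ms

n = 15, ΣRT = 10500, M = 700.000
Σ(x−M)² = 1222398.00; s = √(1222398.00/14) = 295.490
Cutoffs: 700.000 ± 2·295.490 → [109.0, 1291.0]
Outside: 1720 → excluded.
Retained (n=14): Σ = 8780, mean = 8780/14 = 627.143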